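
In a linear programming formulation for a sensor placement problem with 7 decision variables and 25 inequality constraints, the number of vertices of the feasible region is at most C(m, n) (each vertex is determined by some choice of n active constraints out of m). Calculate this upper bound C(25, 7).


Each vertex corresponds to some choice of n active constraints out of m, so the number of vertices is at most C(m, n) = m! / (n!(m-n)!).
m = 25, n = 7
Numerator: 25 * 24 * 23 * 22 * 21 * 20 * 19
Denominator: 7! = 5040
C(25, 7) = 480700


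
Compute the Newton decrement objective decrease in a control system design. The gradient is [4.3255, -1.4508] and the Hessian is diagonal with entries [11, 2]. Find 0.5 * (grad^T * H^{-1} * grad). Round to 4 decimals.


Step 1: H is diagonal, so H^(-1) * g = [0.3932, -0.7254].
Step 2: g^T H^(-1) g = sum_i g_i^2 / H_ii
  = (4.3255)^2/11 + (-1.4508)^2/2
  = 1.7009 + 1.0524 = 2.7533
Step 3: Objective decrease = 0.5 * g^T H^(-1) g = 1.3767


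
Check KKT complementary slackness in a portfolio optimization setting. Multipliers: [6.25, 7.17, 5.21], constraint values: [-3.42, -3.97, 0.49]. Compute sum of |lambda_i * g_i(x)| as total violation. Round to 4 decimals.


KKT complementary slackness check:
lambda_1 * g_1 = 6.25 * -3.42 = -21.375
lambda_2 * g_2 = 7.17 * -3.97 = -28.4649
lambda_3 * g_3 = 5.21 * 0.49 = 2.5529
Total violation = 21.375 + 28.4649 + 2.5529 = 52.3928


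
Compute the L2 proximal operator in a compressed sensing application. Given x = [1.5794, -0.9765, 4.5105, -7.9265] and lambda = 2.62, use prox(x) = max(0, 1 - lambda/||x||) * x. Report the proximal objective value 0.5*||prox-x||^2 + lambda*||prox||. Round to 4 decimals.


Step 1: Compute ||x||.
||x|| = 9.3071
Step 2: Compute scaling factor.
scale = max(0, 1 - 2.62/9.3071) = 0.7185
Step 3: prox(x) = [1.1348, -0.7016, 3.2408, -5.6951]
||prox(x)|| = 6.6871
Step 4: Proximal objective.
0.5*||prox-x||^2 = 3.4322
lambda*||prox|| = 17.5202
Total = 20.9524


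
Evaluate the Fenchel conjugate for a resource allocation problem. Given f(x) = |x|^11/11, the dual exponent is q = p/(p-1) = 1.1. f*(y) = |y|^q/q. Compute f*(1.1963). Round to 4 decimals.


The conjugate exponent q satisfies 1/p + 1/q = 1.
p = 11, so q = 11/(11 - 1) = 1.1
|y|^q = 1.1963^1.1 = 1.2179
f*(1.1963) = 1.2179 / 1.1 = 1.1072


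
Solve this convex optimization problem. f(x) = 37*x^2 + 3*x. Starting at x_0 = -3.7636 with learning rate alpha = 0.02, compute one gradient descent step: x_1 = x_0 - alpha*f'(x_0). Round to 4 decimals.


We compute the gradient at x_0 and apply the update.
f'(x) = 74*x + 3
f'(-3.7636) = 74*-3.7636 + 3 = -275.5064
x_1 = -3.7636 - 0.02*-275.5064 = 1.7465


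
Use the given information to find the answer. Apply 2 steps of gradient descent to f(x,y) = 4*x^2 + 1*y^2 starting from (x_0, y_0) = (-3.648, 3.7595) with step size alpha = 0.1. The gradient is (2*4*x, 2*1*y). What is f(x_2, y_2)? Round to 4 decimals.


Gradient descent on f(x,y) = 4*x^2 + 1*y^2.
Starting point: (-3.648, 3.7595), alpha = 0.1
Step 1: grad_x = 2*4*-3.648 = -29.184, grad_y = 2*1*3.7595 = 7.519
  x_1 = -3.648 - 0.1*-29.184 = -0.7296
  y_1 = 3.7595 - 0.1*7.519 = 3.0076
Step 2: grad_x = 2*4*-0.7296 = -5.8368, grad_y = 2*1*3.0076 = 6.0152
  x_2 = -0.7296 - 0.1*-5.8368 = -0.1459
  y_2 = 3.0076 - 0.1*6.0152 = 2.4061
f(-0.1459, 2.4061) = 4*(-0.1459)^2 + 1*2.4061^2 = 5.8744


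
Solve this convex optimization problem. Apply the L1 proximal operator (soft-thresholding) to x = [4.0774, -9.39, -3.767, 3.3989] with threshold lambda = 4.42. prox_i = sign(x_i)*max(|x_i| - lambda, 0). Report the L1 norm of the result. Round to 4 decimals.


Soft-thresholding with lambda = 4.42:
prox(4.0774) = sign(4.0774)*max(|4.0774| - 4.42, 0) = 0.0
prox(-9.39) = sign(-9.39)*max(|-9.39| - 4.42, 0) = -4.97
prox(-3.767) = sign(-3.767)*max(|-3.767| - 4.42, 0) = 0.0
prox(3.3989) = sign(3.3989)*max(|3.3989| - 4.42, 0) = 0.0
prox(x) = [0.0, -4.97, 0.0, 0.0]
||prox(x)||_1 = 0.0 + 4.97 + 0.0 + 0.0 = 4.97


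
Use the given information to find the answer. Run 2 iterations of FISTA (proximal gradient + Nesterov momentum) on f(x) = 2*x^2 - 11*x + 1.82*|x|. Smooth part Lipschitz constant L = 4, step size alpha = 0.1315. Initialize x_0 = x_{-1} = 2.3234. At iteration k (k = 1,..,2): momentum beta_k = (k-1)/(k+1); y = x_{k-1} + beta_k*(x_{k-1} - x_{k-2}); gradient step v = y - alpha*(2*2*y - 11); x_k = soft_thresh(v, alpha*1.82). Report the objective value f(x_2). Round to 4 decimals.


FISTA on f(x) = 2*x^2 - 11*x + 1.82*|x|
L = 4, alpha = 0.1315
Iteration 1: beta = 0.0, y = 2.3234 + 0.0*(2.3234 - 2.3234) = 2.3234
  grad(y) = -1.7064, v = y - alpha*grad = 2.5478
  prox(v) = soft_thresh(2.5478, 0.2393) = 2.3085
Iteration 2: beta = 0.3333, y = 2.3085 + 0.3333*(2.3085 - 2.3234) = 2.3035
  grad(y) = -1.7861, v = y - alpha*grad = 2.5384
  prox(v) = soft_thresh(2.5384, 0.2393) = 2.299
f(x_2) = 2*2.299^2 - 11*2.299 + 1.82*|2.299| = -10.534


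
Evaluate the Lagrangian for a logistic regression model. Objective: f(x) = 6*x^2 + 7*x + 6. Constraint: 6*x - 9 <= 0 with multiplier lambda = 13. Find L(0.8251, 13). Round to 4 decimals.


Step 1: Evaluate f(x).
f(0.8251) = 6*0.8251^2 + 7*0.8251 + 6 = 15.8604
Step 2: Evaluate g(x).
g(0.8251) = 6*0.8251 - 9 = -4.0494
Step 3: Compute Lagrangian.
L = 15.8604 + 13*-4.0494 = -36.7818


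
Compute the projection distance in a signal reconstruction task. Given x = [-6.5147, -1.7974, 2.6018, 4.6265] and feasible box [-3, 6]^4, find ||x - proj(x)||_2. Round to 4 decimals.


Project each component onto [-3, 6].
clip(-6.5147) = -3.0, clip(-1.7974) = -1.7974, clip(2.6018) = 2.6018, clip(4.6265) = 4.6265
Projection = [-3.0, -1.7974, 2.6018, 4.6265]
Squared diffs: [12.3531, 0.0, 0.0, 0.0]
Distance = sqrt(12.3531) = 3.5147


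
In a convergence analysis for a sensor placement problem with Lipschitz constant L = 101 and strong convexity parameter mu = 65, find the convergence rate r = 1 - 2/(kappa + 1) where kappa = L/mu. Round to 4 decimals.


Step 1: Compute the condition number.
kappa = L/mu = 101/65 = 1.5538
Step 2: Compute the convergence rate.
r = 1 - 2/(kappa + 1) = 1 - 2*mu/(L + mu) = (L - mu)/(L + mu) = 36/166 = 0.2169


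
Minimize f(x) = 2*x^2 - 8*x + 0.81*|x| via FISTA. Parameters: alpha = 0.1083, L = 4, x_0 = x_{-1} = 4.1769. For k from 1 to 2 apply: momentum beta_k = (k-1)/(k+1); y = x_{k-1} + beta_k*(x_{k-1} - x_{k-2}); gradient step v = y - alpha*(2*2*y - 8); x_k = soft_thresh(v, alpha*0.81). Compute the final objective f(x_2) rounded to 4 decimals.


FISTA on f(x) = 2*x^2 - 8*x + 0.81*|x|
L = 4, alpha = 0.1083
Iteration 1: beta = 0.0, y = 4.1769 + 0.0*(4.1769 - 4.1769) = 4.1769
  grad(y) = 8.7076, v = y - alpha*grad = 3.2339
  prox(v) = soft_thresh(3.2339, 0.0877) = 3.1461
Iteration 2: beta = 0.3333, y = 3.1461 + 0.3333*(3.1461 - 4.1769) = 2.8026
  grad(y) = 3.2102, v = y - alpha*grad = 2.4549
  prox(v) = soft_thresh(2.4549, 0.0877) = 2.3672
f(x_2) = 2*2.3672^2 - 8*2.3672 + 0.81*|2.3672| = -5.813


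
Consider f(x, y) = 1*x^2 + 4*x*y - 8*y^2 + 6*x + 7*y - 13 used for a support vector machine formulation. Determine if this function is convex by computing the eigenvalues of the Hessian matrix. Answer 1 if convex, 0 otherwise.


The Hessian of f(x,y) = 1*x^2 + 4*x*y - 8*y^2 + 6*x + 7*y - 13 is:
H = [[2, 4], [4, -16]]
Trace = 2 - 16 = -14
Determinant = 2*-16 - (4)^2 = -48
Discriminant = (-14)^2 - 4*-48 = 388.0
Eigenvalues: lambda_1 = -16.8489, lambda_2 = 2.8489
The function is not convex.

0


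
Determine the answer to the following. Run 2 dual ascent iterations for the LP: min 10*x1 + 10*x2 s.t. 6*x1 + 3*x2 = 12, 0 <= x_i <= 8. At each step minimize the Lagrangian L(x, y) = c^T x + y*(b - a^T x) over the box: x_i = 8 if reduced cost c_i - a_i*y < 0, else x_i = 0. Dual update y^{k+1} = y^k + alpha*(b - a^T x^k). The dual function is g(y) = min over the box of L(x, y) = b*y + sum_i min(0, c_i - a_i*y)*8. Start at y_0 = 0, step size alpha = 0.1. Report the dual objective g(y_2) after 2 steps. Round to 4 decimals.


Dual ascent for LP: min 10*x1 + 10*x2, 6*x1 + 3*x2 = 12, 0 <= x_i <= 8
Step 1: y^k = 0.0, reduced costs: (10.0, 10.0)
  x^k = (0.0, 0.0), subgradient = b - a^T x = 12.0
  y^{k+1} = 0.0 + 0.1*12.0 = 1.2
Step 2: y^k = 1.2, reduced costs: (2.8, 6.4)
  x^k = (0.0, 0.0), subgradient = b - a^T x = 12.0
  y^{k+1} = 1.2 + 0.1*12.0 = 2.4
Dual objective at y_2 = 2.4: reduced costs (-4.4, 2.8), box minimizer x = (8.0, 0.0)
g(y_2) = b*y + (c1 - a1*y)*x1 + (c2 - a2*y)*x2 = 12*2.4 + (-4.4)*8.0 + 2.8*0.0 = 28.8 - 35.2 + 0.0 = -6.4


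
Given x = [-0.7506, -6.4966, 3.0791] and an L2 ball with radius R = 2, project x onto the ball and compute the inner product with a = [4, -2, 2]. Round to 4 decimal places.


Step 1: Compute ||x|| (intermediates to 6 decimals).
||x|| = sqrt((-0.7506)^2 + (-6.4966)^2 + 3.0791^2) = 7.228421
Step 2: Project.
Since ||x|| > R, scale = R/||x|| = 2/7.228421 = 0.276686, proj(x) = scale * x
proj(x) = [-0.207681, -1.797518, 0.851944]
Step 3: Dot product.
a^T * proj(x) = 4*(-0.207681) - 2*(-1.797518) + 2*0.851944 = 4.4682


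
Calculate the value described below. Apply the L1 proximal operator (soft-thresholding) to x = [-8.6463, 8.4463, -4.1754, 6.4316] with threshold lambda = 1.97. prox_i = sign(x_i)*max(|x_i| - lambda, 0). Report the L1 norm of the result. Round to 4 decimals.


Soft-thresholding with lambda = 1.97:
prox(-8.6463) = sign(-8.6463)*max(|-8.6463| - 1.97, 0) = -6.6763
prox(8.4463) = sign(8.4463)*max(|8.4463| - 1.97, 0) = 6.4763
prox(-4.1754) = sign(-4.1754)*max(|-4.1754| - 1.97, 0) = -2.2054
prox(6.4316) = sign(6.4316)*max(|6.4316| - 1.97, 0) = 4.4616
prox(x) = [-6.6763, 6.4763, -2.2054, 4.4616]
||prox(x)||_1 = 6.6763 + 6.4763 + 2.2054 + 4.4616 = 19.8196


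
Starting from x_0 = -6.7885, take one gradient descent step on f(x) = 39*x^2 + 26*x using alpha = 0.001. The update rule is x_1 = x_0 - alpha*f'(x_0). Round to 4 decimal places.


We compute the gradient at x_0 and apply the update.
f'(x) = 78*x + 26
f'(-6.7885) = 78*-6.7885 + 26 = -503.503
x_1 = -6.7885 - 0.001*-503.503 = -6.285


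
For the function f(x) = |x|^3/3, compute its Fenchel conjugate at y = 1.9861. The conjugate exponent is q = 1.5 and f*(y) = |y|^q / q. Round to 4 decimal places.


The conjugate exponent q satisfies 1/p + 1/q = 1.
p = 3, so q = 3/(3 - 1) = 1.5
|y|^q = 1.9861^1.5 = 2.799
f*(1.9861) = 2.799 / 1.5 = 1.866


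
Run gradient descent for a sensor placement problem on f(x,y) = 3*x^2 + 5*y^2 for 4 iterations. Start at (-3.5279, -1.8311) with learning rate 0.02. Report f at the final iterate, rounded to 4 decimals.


Gradient descent on f(x,y) = 3*x^2 + 5*y^2.
Starting point: (-3.5279, -1.8311), alpha = 0.02
Step 1: grad_x = 2*3*-3.5279 = -21.1674, grad_y = 2*5*-1.8311 = -18.311
  x_1 = -3.5279 - 0.02*-21.1674 = -3.1046
  y_1 = -1.8311 - 0.02*-18.311 = -1.4649
Step 2: grad_x = 2*3*-3.1046 = -18.6273, grad_y = 2*5*-1.4649 = -14.6488
  x_2 = -3.1046 - 0.02*-18.6273 = -2.732
  y_2 = -1.4649 - 0.02*-14.6488 = -1.1719
Step 3: grad_x = 2*3*-2.732 = -16.392, grad_y = 2*5*-1.1719 = -11.719
  x_3 = -2.732 - 0.02*-16.392 = -2.4042
  y_3 = -1.1719 - 0.02*-11.719 = -0.9375
Step 4: grad_x = 2*3*-2.4042 = -14.425, grad_y = 2*5*-0.9375 = -9.3752
  x_4 = -2.4042 - 0.02*-14.425 = -2.1157
  y_4 = -0.9375 - 0.02*-9.3752 = -0.75
f(-2.1157, -0.75) = 3*(-2.1157)^2 + 5*(-0.75)^2 = 16.2408


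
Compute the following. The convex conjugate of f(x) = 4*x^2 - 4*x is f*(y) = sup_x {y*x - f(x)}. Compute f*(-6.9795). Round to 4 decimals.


f*(y) = sup_x {y*x - a*x^2 - b*x} = sup_x {(y-b)*x - a*x^2}
FOC: (y - b) - 2a*x = 0 => x* = (y - b)/(2a)
x* = (-6.9795 + 4)/(2*4) = -0.3724
f*(-6.9795) = (y-b)^2/(4a) = (-6.9795 + 4)^2/(4*4)
= 8.8774/16 = 0.5548


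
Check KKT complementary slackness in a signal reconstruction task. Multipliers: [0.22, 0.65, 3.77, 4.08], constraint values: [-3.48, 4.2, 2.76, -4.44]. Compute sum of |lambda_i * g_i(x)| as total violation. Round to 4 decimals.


KKT complementary slackness check:
lambda_1 * g_1 = 0.22 * -3.48 = -0.7656
lambda_2 * g_2 = 0.65 * 4.2 = 2.73
lambda_3 * g_3 = 3.77 * 2.76 = 10.4052
lambda_4 * g_4 = 4.08 * -4.44 = -18.1152
Total violation = 0.7656 + 2.73 + 10.4052 + 18.1152 = 32.016


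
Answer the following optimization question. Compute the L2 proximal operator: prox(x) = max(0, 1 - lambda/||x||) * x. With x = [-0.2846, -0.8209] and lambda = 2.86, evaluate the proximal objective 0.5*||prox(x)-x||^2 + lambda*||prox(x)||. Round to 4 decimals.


Step 1: Compute ||x||.
||x|| = 0.8688
Step 2: Compute scaling factor.
scale = max(0, 1 - 2.86/0.8688) = 0.0
Step 3: prox(x) = [-0.0, -0.0]
||prox(x)|| = 0.0
Step 4: Proximal objective.
0.5*||prox-x||^2 = 0.3774
lambda*||prox|| = 0.0
Total = 0.3774


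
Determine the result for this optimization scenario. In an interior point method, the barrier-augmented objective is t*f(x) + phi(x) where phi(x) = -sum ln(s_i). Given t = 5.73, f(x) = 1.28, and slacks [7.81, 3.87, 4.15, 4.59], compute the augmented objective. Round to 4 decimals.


Step 1: Compute log-barrier.
ln values: [2.0554, 1.3533, 1.4231, 1.5239]
phi = -(2.0554 + 1.3533 + 1.4231 + 1.5239) = -6.3556
Step 2: Compute augmented objective.
t*f(x) = 5.73*1.28 = 7.3344
Total = 7.3344 - 6.3556 = 0.9788


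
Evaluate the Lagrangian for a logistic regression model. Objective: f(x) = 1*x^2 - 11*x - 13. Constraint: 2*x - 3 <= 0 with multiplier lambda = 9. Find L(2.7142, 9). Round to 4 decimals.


Step 1: Evaluate f(x).
f(2.7142) = 1*2.7142^2 - 11*2.7142 - 13 = -35.4893
Step 2: Evaluate g(x).
g(2.7142) = 2*2.7142 - 3 = 2.4284
Step 3: Compute Lagrangian.
L = -35.4893 + 9*2.4284 = -13.6337


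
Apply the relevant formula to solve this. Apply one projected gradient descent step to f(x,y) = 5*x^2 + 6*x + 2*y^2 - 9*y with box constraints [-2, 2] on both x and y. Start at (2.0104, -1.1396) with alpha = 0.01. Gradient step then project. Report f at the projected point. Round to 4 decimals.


Step 1: Compute gradient at (2.0104, -1.1396).
grad_x = 2*5*2.0104 + 6 = 26.104
grad_y = 2*2*-1.1396 - 9 = -13.5584
Step 2: Gradient step.
x_raw = 2.0104 - 0.01*26.104 = 1.7494
y_raw = -1.1396 - 0.01*-13.5584 = -1.004
Step 3: Project onto [-2, 2].
x_proj = clip(1.7494) = 1.7494
y_proj = clip(-1.004) = -1.004
Step 4: Evaluate f.
f(1.7494, -1.004) = 36.8497


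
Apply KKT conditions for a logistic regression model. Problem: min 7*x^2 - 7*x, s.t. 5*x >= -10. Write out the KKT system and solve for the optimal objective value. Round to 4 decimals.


Step 1: Try lambda = 0 (constraint inactive).
Stationarity: 2*7*x - 7 = 0
x* = 7/(2*7) = 0.5
Check constraint: 5*0.5 = 2.5 >= -10 -- satisfied.
Step 2: Compute optimal value.
f(x*) = 7*0.5^2 - 7*0.5 = -1.75


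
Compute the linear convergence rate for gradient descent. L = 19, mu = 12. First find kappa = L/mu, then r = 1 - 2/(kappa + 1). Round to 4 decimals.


Step 1: Compute the condition number.
kappa = L/mu = 19/12 = 1.5833
Step 2: Compute the convergence rate.
r = 1 - 2/(kappa + 1) = 1 - 2*mu/(L + mu) = (L - mu)/(L + mu) = 7/31 = 0.2258


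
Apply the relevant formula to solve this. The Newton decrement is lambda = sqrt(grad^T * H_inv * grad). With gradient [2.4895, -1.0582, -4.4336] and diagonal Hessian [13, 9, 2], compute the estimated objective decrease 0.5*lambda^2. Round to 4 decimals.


Step 1: H is diagonal, so H^(-1) * g = [0.1915, -0.1176, -2.2168].
Step 2: g^T H^(-1) g = sum_i g_i^2 / H_ii
  = (2.4895)^2/13 + (-1.0582)^2/9 + (-4.4336)^2/2
  = 0.4767 + 0.1244 + 9.8284 = 10.4296
Step 3: Objective decrease = 0.5 * g^T H^(-1) g = 5.2148


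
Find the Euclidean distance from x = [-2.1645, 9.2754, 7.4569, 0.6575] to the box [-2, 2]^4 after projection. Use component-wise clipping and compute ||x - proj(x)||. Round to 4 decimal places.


Project each component onto [-2, 2].
clip(-2.1645) = -2.0, clip(9.2754) = 2.0, clip(7.4569) = 2.0, clip(0.6575) = 0.6575
Projection = [-2.0, 2.0, 2.0, 0.6575]
Squared diffs: [0.0271, 52.9314, 29.7778, 0.0]
Distance = sqrt(82.7363) = 9.0959


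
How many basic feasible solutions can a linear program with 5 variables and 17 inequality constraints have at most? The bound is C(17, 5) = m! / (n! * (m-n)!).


Each vertex corresponds to some choice of n active constraints out of m, so the number of vertices is at most C(m, n) = m! / (n!(m-n)!).
m = 17, n = 5
Numerator: 17 * 16 * 15 * 14 * 13
Denominator: 5! = 120
C(17, 5) = 6188


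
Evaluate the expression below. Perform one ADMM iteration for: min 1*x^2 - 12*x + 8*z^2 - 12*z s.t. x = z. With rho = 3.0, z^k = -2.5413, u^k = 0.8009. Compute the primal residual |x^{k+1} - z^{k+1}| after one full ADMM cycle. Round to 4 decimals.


ADMM iteration with rho = 3.0, z^k = -2.5413, u^k = 0.8009
Step 1: x-update.
Minimize 1*x^2 - 12*x + (3.0/2)*(x + 2.5413 + 0.8009)^2
FOC: (2*1 + 3.0)*x = 12 + 3.0*(-2.5413 - 0.8009)
x^{k+1} = 0.3947
Step 2: z-update.
Minimize 8*z^2 - 12*z + (3.0/2)*(0.3947 - z + 0.8009)^2
FOC: (2*8 + 3.0)*z = 12 + 3.0*(0.3947 + 0.8009)
z^{k+1} = 0.8204
Step 3: u-update.
u^{k+1} = 0.8009 + 0.3947 - 0.8204 = 0.3752
Step 4: Primal residual = |0.3947 - 0.8204| = 0.4257


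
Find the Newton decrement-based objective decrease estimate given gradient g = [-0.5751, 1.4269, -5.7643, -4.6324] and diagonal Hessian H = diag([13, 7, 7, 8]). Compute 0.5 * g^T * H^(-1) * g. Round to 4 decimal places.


Step 1: H is diagonal, so H^(-1) * g = [-0.0442, 0.2038, -0.8235, -0.5791].
Step 2: g^T H^(-1) g = sum_i g_i^2 / H_ii
  = (-0.5751)^2/13 + (1.4269)^2/7 + (-5.7643)^2/7 + (-4.6324)^2/8
  = 0.0254 + 0.2909 + 4.7467 + 2.6824 = 7.7454
Step 3: Objective decrease = 0.5 * g^T H^(-1) g = 3.8727


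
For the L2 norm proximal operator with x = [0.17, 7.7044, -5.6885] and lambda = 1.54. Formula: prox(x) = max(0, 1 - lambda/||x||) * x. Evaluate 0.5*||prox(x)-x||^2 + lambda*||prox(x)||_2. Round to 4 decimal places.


Step 1: Compute ||x||.
||x|| = 9.5784
Step 2: Compute scaling factor.
scale = max(0, 1 - 1.54/9.5784) = 0.8392
Step 3: prox(x) = [0.1427, 6.4657, -4.7739]
||prox(x)|| = 8.0384
Step 4: Proximal objective.
0.5*||prox-x||^2 = 1.1858
lambda*||prox|| = 12.3791
Total = 13.5649


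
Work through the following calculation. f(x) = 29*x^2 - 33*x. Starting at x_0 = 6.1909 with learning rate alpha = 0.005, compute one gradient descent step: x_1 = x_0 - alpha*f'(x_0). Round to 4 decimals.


We compute the gradient at x_0 and apply the update.
f'(x) = 58*x - 33
f'(6.1909) = 58*6.1909 - 33 = 326.0722
x_1 = 6.1909 - 0.005*326.0722 = 4.5605


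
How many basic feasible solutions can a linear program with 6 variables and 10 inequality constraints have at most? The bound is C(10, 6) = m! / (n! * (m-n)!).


Each vertex corresponds to some choice of n active constraints out of m, so the number of vertices is at most C(m, n) = m! / (n!(m-n)!).
m = 10, n = 6
Numerator: 10 * 9 * 8 * 7 * 6 * 5
Denominator: 6! = 720
C(10, 6) = 210


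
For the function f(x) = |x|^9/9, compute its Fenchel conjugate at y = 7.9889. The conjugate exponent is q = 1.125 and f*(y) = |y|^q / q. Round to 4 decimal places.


The conjugate exponent q satisfies 1/p + 1/q = 1.
p = 9, so q = 9/(9 - 1) = 1.125
|y|^q = 7.9889^1.125 = 10.3585
f*(7.9889) = 10.3585 / 1.125 = 9.2076


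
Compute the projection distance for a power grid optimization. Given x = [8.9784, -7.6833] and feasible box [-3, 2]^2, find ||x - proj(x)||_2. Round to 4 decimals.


Project each component onto [-3, 2].
clip(8.9784) = 2.0, clip(-7.6833) = -3.0
Projection = [2.0, -3.0]
Squared diffs: [48.6981, 21.9333]
Distance = sqrt(70.6314) = 8.4042


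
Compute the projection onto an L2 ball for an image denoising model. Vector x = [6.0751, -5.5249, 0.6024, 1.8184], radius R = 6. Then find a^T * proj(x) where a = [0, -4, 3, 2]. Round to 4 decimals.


Step 1: Compute ||x|| (intermediates to 6 decimals).
||x|| = sqrt(6.0751^2 + (-5.5249)^2 + 0.6024^2 + 1.8184^2) = 8.43213
Step 2: Project.
Since ||x|| > R, scale = R/||x|| = 6/8.43213 = 0.711564, proj(x) = scale * x
proj(x) = [4.322822, -3.93132, 0.428646, 1.293908]
Step 3: Dot product.
a^T * proj(x) = 0*4.322822 - 4*(-3.93132) + 3*0.428646 + 2*1.293908 = 19.599


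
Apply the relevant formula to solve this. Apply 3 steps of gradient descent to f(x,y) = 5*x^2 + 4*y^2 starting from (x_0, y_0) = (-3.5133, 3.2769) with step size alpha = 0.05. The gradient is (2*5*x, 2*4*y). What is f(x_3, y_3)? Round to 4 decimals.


Gradient descent on f(x,y) = 5*x^2 + 4*y^2.
Starting point: (-3.5133, 3.2769), alpha = 0.05
Step 1: grad_x = 2*5*-3.5133 = -35.133, grad_y = 2*4*3.2769 = 26.2152
  x_1 = -3.5133 - 0.05*-35.133 = -1.7567
  y_1 = 3.2769 - 0.05*26.2152 = 1.9661
Step 2: grad_x = 2*5*-1.7567 = -17.5665, grad_y = 2*4*1.9661 = 15.7291
  x_2 = -1.7567 - 0.05*-17.5665 = -0.8783
  y_2 = 1.9661 - 0.05*15.7291 = 1.1797
Step 3: grad_x = 2*5*-0.8783 = -8.7833, grad_y = 2*4*1.1797 = 9.4375
  x_3 = -0.8783 - 0.05*-8.7833 = -0.4392
  y_3 = 1.1797 - 0.05*9.4375 = 0.7078
f(-0.4392, 0.7078) = 5*(-0.4392)^2 + 4*0.7078^2 = 2.9683


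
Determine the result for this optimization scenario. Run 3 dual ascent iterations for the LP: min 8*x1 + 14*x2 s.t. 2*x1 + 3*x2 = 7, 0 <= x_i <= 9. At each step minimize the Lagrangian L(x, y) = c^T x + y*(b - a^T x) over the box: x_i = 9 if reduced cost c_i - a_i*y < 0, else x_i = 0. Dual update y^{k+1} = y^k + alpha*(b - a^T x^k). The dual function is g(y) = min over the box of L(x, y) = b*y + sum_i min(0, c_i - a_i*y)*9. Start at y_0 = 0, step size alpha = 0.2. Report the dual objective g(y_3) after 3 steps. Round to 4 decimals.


Dual ascent for LP: min 8*x1 + 14*x2, 2*x1 + 3*x2 = 7, 0 <= x_i <= 9
Step 1: y^k = 0.0, reduced costs: (8.0, 14.0)
  x^k = (0.0, 0.0), subgradient = b - a^T x = 7.0
  y^{k+1} = 0.0 + 0.2*7.0 = 1.4
Step 2: y^k = 1.4, reduced costs: (5.2, 9.8)
  x^k = (0.0, 0.0), subgradient = b - a^T x = 7.0
  y^{k+1} = 1.4 + 0.2*7.0 = 2.8
Step 3: y^k = 2.8, reduced costs: (2.4, 5.6)
  x^k = (0.0, 0.0), subgradient = b - a^T x = 7.0
  y^{k+1} = 2.8 + 0.2*7.0 = 4.2
Dual objective at y_3 = 4.2: reduced costs (-0.4, 1.4), box minimizer x = (9.0, 0.0)
g(y_3) = b*y + (c1 - a1*y)*x1 + (c2 - a2*y)*x2 = 7*4.2 + (-0.4)*9.0 + 1.4*0.0 = 29.4 - 3.6 + 0.0 = 25.8


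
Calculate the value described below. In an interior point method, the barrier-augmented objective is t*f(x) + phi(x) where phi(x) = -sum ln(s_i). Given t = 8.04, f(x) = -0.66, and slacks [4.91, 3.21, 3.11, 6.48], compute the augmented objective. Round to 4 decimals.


Step 1: Compute log-barrier.
ln values: [1.5913, 1.1663, 1.1346, 1.8687]
phi = -(1.5913 + 1.1663 + 1.1346 + 1.8687) = -5.7609
Step 2: Compute augmented objective.
t*f(x) = 8.04*-0.66 = -5.3064
Total = -5.3064 - 5.7609 = -11.0673


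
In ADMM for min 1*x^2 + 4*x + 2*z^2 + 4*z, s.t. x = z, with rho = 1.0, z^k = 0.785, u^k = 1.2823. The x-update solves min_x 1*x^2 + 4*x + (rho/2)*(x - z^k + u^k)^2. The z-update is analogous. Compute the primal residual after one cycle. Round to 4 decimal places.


ADMM iteration with rho = 1.0, z^k = 0.785, u^k = 1.2823
Step 1: x-update.
Minimize 1*x^2 + 4*x + (1.0/2)*(x - 0.785 + 1.2823)^2
FOC: (2*1 + 1.0)*x = -4 + 1.0*(0.785 - 1.2823)
x^{k+1} = -1.4991
Step 2: z-update.
Minimize 2*z^2 + 4*z + (1.0/2)*(-1.4991 - z + 1.2823)^2
FOC: (2*2 + 1.0)*z = -4 + 1.0*(-1.4991 + 1.2823)
z^{k+1} = -0.8434
Step 3: u-update.
u^{k+1} = 1.2823 - 1.4991 + 0.8434 = 0.6266
Step 4: Primal residual = |-1.4991 + 0.8434| = 0.6557


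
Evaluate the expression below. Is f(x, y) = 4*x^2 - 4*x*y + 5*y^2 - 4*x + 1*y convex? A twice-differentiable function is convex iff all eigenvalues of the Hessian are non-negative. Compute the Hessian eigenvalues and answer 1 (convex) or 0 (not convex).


The Hessian of f(x,y) = 4*x^2 - 4*x*y + 5*y^2 - 4*x + 1*y is:
H = [[8, -4], [-4, 10]]
Trace = 8 + 10 = 18
Determinant = 8*10 - (-4)^2 = 64
Discriminant = (18)^2 - 4*64 = 68.0
Eigenvalues: lambda_1 = 4.8769, lambda_2 = 13.1231
The function is convex.

1


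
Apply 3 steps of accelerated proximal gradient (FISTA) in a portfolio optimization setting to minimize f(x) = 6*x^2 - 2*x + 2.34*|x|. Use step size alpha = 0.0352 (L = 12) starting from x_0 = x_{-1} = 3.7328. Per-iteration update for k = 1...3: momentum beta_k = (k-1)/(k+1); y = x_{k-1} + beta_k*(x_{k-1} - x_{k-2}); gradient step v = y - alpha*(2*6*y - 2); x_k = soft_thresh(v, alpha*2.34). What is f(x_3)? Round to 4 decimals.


FISTA on f(x) = 6*x^2 - 2*x + 2.34*|x|
L = 12, alpha = 0.0352
Iteration 1: beta = 0.0, y = 3.7328 + 0.0*(3.7328 - 3.7328) = 3.7328
  grad(y) = 42.7936, v = y - alpha*grad = 2.2265
  prox(v) = soft_thresh(2.2265, 0.0824) = 2.1441
Iteration 2: beta = 0.3333, y = 2.1441 + 0.3333*(2.1441 - 3.7328) = 1.6145
  grad(y) = 17.3744, v = y - alpha*grad = 1.003
  prox(v) = soft_thresh(1.003, 0.0824) = 0.9206
Iteration 3: beta = 0.5, y = 0.9206 + 0.5*(0.9206 - 2.1441) = 0.3088
  grad(y) = 1.7059, v = y - alpha*grad = 0.2488
  prox(v) = soft_thresh(0.2488, 0.0824) = 0.1664
f(x_3) = 6*0.1664^2 - 2*0.1664 + 2.34*|0.1664| = 0.2227


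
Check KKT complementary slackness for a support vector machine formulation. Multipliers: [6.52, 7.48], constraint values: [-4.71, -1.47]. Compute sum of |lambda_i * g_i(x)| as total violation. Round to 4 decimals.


KKT complementary slackness check:
lambda_1 * g_1 = 6.52 * -4.71 = -30.7092
lambda_2 * g_2 = 7.48 * -1.47 = -10.9956
Total violation = 30.7092 + 10.9956 = 41.7048


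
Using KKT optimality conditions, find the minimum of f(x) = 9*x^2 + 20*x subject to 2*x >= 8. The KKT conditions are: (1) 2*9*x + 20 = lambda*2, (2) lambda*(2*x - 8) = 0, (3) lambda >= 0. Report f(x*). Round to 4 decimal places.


Step 1: Try lambda = 0 (constraint inactive).
x_unc = -20/(2*9) = -1.1111
Check: 2*-1.1111 = -2.2222 < 8 -- violated!
Step 2: Constraint must be active: 2*x = 8
x* = 8/2 = 4.0
lambda = (2*9*4.0 + 20)/2 = 46.0
Step 3: Compute optimal value.
f(x*) = 9*4.0^2 + 20*4.0 = 224.0


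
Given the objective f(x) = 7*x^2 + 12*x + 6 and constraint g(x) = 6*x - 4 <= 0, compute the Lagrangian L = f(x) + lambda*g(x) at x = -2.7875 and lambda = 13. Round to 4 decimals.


Step 1: Evaluate f(x).
f(-2.7875) = 7*(-2.7875)^2 + 12*(-2.7875) + 6 = 26.9411
Step 2: Evaluate g(x).
g(-2.7875) = 6*-2.7875 - 4 = -20.725
Step 3: Compute Lagrangian.
L = 26.9411 + 13*-20.725 = -242.4839


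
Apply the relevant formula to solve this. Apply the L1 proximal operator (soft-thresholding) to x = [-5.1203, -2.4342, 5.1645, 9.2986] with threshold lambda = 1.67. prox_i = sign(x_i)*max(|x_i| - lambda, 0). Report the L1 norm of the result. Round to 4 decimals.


Soft-thresholding with lambda = 1.67:
prox(-5.1203) = sign(-5.1203)*max(|-5.1203| - 1.67, 0) = -3.4503
prox(-2.4342) = sign(-2.4342)*max(|-2.4342| - 1.67, 0) = -0.7642
prox(5.1645) = sign(5.1645)*max(|5.1645| - 1.67, 0) = 3.4945
prox(9.2986) = sign(9.2986)*max(|9.2986| - 1.67, 0) = 7.6286
prox(x) = [-3.4503, -0.7642, 3.4945, 7.6286]
||prox(x)||_1 = 3.4503 + 0.7642 + 3.4945 + 7.6286 = 15.3376


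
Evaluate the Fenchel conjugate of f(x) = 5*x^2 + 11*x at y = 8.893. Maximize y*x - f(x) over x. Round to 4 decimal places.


f*(y) = sup_x {y*x - a*x^2 - b*x} = sup_x {(y-b)*x - a*x^2}
FOC: (y - b) - 2a*x = 0 => x* = (y - b)/(2a)
x* = (8.893 - 11)/(2*5) = -0.2107
f*(8.893) = (y-b)^2/(4a) = (8.893 - 11)^2/(4*5)
= 4.4394/20 = 0.222


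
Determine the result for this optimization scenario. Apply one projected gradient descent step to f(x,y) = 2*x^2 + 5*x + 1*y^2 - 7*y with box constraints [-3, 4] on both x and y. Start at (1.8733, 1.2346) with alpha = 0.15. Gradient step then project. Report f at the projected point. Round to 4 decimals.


Step 1: Compute gradient at (1.8733, 1.2346).
grad_x = 2*2*1.8733 + 5 = 12.4932
grad_y = 2*1*1.2346 - 7 = -4.5308
Step 2: Gradient step.
x_raw = 1.8733 - 0.15*12.4932 = -0.0007
y_raw = 1.2346 - 0.15*-4.5308 = 1.9142
Step 3: Project onto [-3, 4].
x_proj = clip(-0.0007) = -0.0007
y_proj = clip(1.9142) = 1.9142
Step 4: Evaluate f.
f(-0.0007, 1.9142) = -9.7387


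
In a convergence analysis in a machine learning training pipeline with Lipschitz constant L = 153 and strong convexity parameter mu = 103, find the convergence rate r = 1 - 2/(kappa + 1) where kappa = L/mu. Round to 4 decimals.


Step 1: Compute the condition number.
kappa = L/mu = 153/103 = 1.4854
Step 2: Compute the convergence rate.
r = 1 - 2/(kappa + 1) = 1 - 2*mu/(L + mu) = (L - mu)/(L + mu) = 50/256 = 0.1953


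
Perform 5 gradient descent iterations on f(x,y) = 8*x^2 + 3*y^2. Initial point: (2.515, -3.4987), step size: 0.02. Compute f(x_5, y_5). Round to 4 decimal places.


Gradient descent on f(x,y) = 8*x^2 + 3*y^2.
Starting point: (2.515, -3.4987), alpha = 0.02
Step 1: grad_x = 2*8*2.515 = 40.24, grad_y = 2*3*-3.4987 = -20.9922
  x_1 = 2.515 - 0.02*40.24 = 1.7102
  y_1 = -3.4987 - 0.02*-20.9922 = -3.0789
Step 2: grad_x = 2*8*1.7102 = 27.3632, grad_y = 2*3*-3.0789 = -18.4731
  x_2 = 1.7102 - 0.02*27.3632 = 1.1629
  y_2 = -3.0789 - 0.02*-18.4731 = -2.7094
Step 3: grad_x = 2*8*1.1629 = 18.607, grad_y = 2*3*-2.7094 = -16.2564
  x_3 = 1.1629 - 0.02*18.607 = 0.7908
  y_3 = -2.7094 - 0.02*-16.2564 = -2.3843
Step 4: grad_x = 2*8*0.7908 = 12.6527, grad_y = 2*3*-2.3843 = -14.3056
  x_4 = 0.7908 - 0.02*12.6527 = 0.5377
  y_4 = -2.3843 - 0.02*-14.3056 = -2.0982
Step 5: grad_x = 2*8*0.5377 = 8.6039, grad_y = 2*3*-2.0982 = -12.5889
  x_5 = 0.5377 - 0.02*8.6039 = 0.3657
  y_5 = -2.0982 - 0.02*-12.5889 = -1.8464
f(0.3657, -1.8464) = 8*0.3657^2 + 3*(-1.8464)^2 = 11.297


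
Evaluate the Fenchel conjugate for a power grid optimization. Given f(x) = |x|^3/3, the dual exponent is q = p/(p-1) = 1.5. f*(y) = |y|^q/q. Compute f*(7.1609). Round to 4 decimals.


The conjugate exponent q satisfies 1/p + 1/q = 1.
p = 3, so q = 3/(3 - 1) = 1.5
|y|^q = 7.1609^1.5 = 19.1625
f*(7.1609) = 19.1625 / 1.5 = 12.775


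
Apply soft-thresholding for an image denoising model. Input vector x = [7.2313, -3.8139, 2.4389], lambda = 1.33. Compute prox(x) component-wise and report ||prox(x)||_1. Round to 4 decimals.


Soft-thresholding with lambda = 1.33:
prox(7.2313) = sign(7.2313)*max(|7.2313| - 1.33, 0) = 5.9013
prox(-3.8139) = sign(-3.8139)*max(|-3.8139| - 1.33, 0) = -2.4839
prox(2.4389) = sign(2.4389)*max(|2.4389| - 1.33, 0) = 1.1089
prox(x) = [5.9013, -2.4839, 1.1089]
||prox(x)||_1 = 5.9013 + 2.4839 + 1.1089 = 9.4941


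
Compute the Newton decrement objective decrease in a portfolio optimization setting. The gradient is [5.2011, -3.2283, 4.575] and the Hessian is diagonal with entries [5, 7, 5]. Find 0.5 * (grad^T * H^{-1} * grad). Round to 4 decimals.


Step 1: H is diagonal, so H^(-1) * g = [1.0402, -0.4612, 0.915].
Step 2: g^T H^(-1) g = sum_i g_i^2 / H_ii
  = (5.2011)^2/5 + (-3.2283)^2/7 + (4.575)^2/5
  = 5.4103 + 1.4888 + 4.1861 = 11.0853
Step 3: Objective decrease = 0.5 * g^T H^(-1) g = 5.5426


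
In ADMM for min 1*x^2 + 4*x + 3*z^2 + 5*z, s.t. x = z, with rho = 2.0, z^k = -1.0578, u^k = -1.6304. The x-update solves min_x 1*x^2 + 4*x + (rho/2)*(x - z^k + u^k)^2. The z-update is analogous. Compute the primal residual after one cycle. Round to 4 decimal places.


ADMM iteration with rho = 2.0, z^k = -1.0578, u^k = -1.6304
Step 1: x-update.
Minimize 1*x^2 + 4*x + (2.0/2)*(x + 1.0578 - 1.6304)^2
FOC: (2*1 + 2.0)*x = -4 + 2.0*(-1.0578 + 1.6304)
x^{k+1} = -0.7137
Step 2: z-update.
Minimize 3*z^2 + 5*z + (2.0/2)*(-0.7137 - z - 1.6304)^2
FOC: (2*3 + 2.0)*z = -5 + 2.0*(-0.7137 - 1.6304)
z^{k+1} = -1.211
Step 3: u-update.
u^{k+1} = -1.6304 - 0.7137 + 1.211 = -1.1331
Step 4: Primal residual = |-0.7137 + 1.211| = 0.4973


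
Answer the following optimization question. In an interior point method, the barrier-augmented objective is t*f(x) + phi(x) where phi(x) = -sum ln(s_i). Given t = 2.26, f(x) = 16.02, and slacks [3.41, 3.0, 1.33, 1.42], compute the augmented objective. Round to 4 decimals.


Step 1: Compute log-barrier.
ln values: [1.2267, 1.0986, 0.2852, 0.3507]
phi = -(1.2267 + 1.0986 + 0.2852 + 0.3507) = -2.9612
Step 2: Compute augmented objective.
t*f(x) = 2.26*16.02 = 36.2052
Total = 36.2052 - 2.9612 = 33.244


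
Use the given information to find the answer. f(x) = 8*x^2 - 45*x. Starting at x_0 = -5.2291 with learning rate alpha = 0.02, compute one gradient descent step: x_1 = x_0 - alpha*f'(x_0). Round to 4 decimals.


We compute the gradient at x_0 and apply the update.
f'(x) = 16*x - 45
f'(-5.2291) = 16*-5.2291 - 45 = -128.6656
x_1 = -5.2291 - 0.02*-128.6656 = -2.6558


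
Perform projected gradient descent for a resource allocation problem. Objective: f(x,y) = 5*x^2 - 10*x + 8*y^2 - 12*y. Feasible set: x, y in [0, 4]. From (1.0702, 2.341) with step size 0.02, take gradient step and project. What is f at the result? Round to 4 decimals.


Step 1: Compute gradient at (1.0702, 2.341).
grad_x = 2*5*1.0702 - 10 = 0.702
grad_y = 2*8*2.341 - 12 = 25.456
Step 2: Gradient step.
x_raw = 1.0702 - 0.02*0.702 = 1.0562
y_raw = 2.341 - 0.02*25.456 = 1.8319
Step 3: Project onto [0, 4].
x_proj = clip(1.0562) = 1.0562
y_proj = clip(1.8319) = 1.8319
Step 4: Evaluate f.
f(1.0562, 1.8319) = -0.1205


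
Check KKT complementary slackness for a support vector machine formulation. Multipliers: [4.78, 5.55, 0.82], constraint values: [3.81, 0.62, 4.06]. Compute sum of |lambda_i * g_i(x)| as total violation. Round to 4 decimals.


KKT complementary slackness check:
lambda_1 * g_1 = 4.78 * 3.81 = 18.2118
lambda_2 * g_2 = 5.55 * 0.62 = 3.441
lambda_3 * g_3 = 0.82 * 4.06 = 3.3292
Total violation = 18.2118 + 3.441 + 3.3292 = 24.982


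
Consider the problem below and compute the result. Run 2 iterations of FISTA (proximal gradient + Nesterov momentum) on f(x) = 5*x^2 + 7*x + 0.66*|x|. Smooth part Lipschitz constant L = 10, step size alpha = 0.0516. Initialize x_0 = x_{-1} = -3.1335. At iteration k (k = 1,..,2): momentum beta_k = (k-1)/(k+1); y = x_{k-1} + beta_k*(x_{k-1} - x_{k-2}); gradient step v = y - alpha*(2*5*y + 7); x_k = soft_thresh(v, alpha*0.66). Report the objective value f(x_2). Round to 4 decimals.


FISTA on f(x) = 5*x^2 + 7*x + 0.66*|x|
L = 10, alpha = 0.0516
Iteration 1: beta = 0.0, y = -3.1335 + 0.0*(-3.1335 + 3.1335) = -3.1335
  grad(y) = -24.335, v = y - alpha*grad = -1.8778
  prox(v) = soft_thresh(-1.8778, 0.0341) = -1.8438
Iteration 2: beta = 0.3333, y = -1.8438 + 0.3333*(-1.8438 + 3.1335) = -1.4138
  grad(y) = -7.1384, v = y - alpha*grad = -1.0455
  prox(v) = soft_thresh(-1.0455, 0.0341) = -1.0114
f(x_2) = 5*(-1.0114)^2 + 7*(-1.0114) + 0.66*|-1.0114| = -1.2975


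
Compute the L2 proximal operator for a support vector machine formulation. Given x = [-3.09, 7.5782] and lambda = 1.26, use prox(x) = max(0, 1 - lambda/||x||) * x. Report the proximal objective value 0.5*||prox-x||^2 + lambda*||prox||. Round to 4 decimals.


Step 1: Compute ||x||.
||x|| = 8.184
Step 2: Compute scaling factor.
scale = max(0, 1 - 1.26/8.184) = 0.846
Step 3: prox(x) = [-2.6143, 6.4115]
||prox(x)|| = 6.924
Step 4: Proximal objective.
0.5*||prox-x||^2 = 0.7938
lambda*||prox|| = 8.7242
Total = 9.518


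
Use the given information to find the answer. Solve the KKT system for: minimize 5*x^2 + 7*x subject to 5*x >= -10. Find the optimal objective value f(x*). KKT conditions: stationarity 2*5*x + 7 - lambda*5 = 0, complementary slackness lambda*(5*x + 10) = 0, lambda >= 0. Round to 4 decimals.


Step 1: Try lambda = 0 (constraint inactive).
Stationarity: 2*5*x + 7 = 0
x* = -7/(2*5) = -0.7
Check constraint: 5*-0.7 = -3.5 >= -10 -- satisfied.
Step 2: Compute optimal value.
f(x*) = 5*(-0.7)^2 + 7*(-0.7) = -2.45


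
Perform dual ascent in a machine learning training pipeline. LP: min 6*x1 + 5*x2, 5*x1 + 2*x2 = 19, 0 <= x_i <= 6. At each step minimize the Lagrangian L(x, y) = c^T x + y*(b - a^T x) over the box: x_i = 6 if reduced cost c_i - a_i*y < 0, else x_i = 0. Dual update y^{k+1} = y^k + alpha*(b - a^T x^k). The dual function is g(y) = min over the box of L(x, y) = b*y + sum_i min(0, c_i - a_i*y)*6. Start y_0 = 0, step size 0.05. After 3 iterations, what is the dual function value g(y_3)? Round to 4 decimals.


Dual ascent for LP: min 6*x1 + 5*x2, 5*x1 + 2*x2 = 19, 0 <= x_i <= 6
Step 1: y^k = 0.0, reduced costs: (6.0, 5.0)
  x^k = (0.0, 0.0), subgradient = b - a^T x = 19.0
  y^{k+1} = 0.0 + 0.05*19.0 = 0.95
Step 2: y^k = 0.95, reduced costs: (1.25, 3.1)
  x^k = (0.0, 0.0), subgradient = b - a^T x = 19.0
  y^{k+1} = 0.95 + 0.05*19.0 = 1.9
Step 3: y^k = 1.9, reduced costs: (-3.5, 1.2)
  x^k = (6.0, 0.0), subgradient = b - a^T x = -11.0
  y^{k+1} = 1.9 + 0.05*-11.0 = 1.35
Dual objective at y_3 = 1.35: reduced costs (-0.75, 2.3), box minimizer x = (6.0, 0.0)
g(y_3) = b*y + (c1 - a1*y)*x1 + (c2 - a2*y)*x2 = 19*1.35 + (-0.75)*6.0 + 2.3*0.0 = 25.65 - 4.5 + 0.0 = 21.15


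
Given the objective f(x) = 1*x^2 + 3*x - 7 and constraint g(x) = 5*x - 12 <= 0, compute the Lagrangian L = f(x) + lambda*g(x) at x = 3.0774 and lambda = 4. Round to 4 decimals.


Step 1: Evaluate f(x).
f(3.0774) = 1*3.0774^2 + 3*3.0774 - 7 = 11.7026
Step 2: Evaluate g(x).
g(3.0774) = 5*3.0774 - 12 = 3.387
Step 3: Compute Lagrangian.
L = 11.7026 + 4*3.387 = 25.2506


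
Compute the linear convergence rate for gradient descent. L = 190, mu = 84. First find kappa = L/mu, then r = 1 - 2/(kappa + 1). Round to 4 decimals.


Step 1: Compute the condition number.
kappa = L/mu = 190/84 = 2.2619
Step 2: Compute the convergence rate.
r = 1 - 2/(kappa + 1) = 1 - 2*mu/(L + mu) = (L - mu)/(L + mu) = 106/274 = 0.3869


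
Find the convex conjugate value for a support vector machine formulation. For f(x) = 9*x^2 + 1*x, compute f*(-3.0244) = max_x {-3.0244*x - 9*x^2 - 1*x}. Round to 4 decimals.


f*(y) = sup_x {y*x - a*x^2 - b*x} = sup_x {(y-b)*x - a*x^2}
FOC: (y - b) - 2a*x = 0 => x* = (y - b)/(2a)
x* = (-3.0244 - 1)/(2*9) = -0.2236
f*(-3.0244) = (y-b)^2/(4a) = (-3.0244 - 1)^2/(4*9)
= 16.1958/36 = 0.4499


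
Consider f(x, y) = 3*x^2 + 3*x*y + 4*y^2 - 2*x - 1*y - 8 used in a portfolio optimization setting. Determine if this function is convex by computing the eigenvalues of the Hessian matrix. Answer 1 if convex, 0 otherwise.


The Hessian of f(x,y) = 3*x^2 + 3*x*y + 4*y^2 - 2*x - 1*y - 8 is:
H = [[6, 3], [3, 8]]
Trace = 6 + 8 = 14
Determinant = 6*8 - (3)^2 = 39
Discriminant = (14)^2 - 4*39 = 40.0
Eigenvalues: lambda_1 = 3.8377, lambda_2 = 10.1623
The function is convex.

1


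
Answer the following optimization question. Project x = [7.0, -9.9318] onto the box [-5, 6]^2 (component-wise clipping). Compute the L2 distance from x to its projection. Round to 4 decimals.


Project each component onto [-5, 6].
clip(7.0) = 6.0, clip(-9.9318) = -5.0
Projection = [6.0, -5.0]
Squared diffs: [1.0, 24.3227]
Distance = sqrt(25.3227) = 5.0322


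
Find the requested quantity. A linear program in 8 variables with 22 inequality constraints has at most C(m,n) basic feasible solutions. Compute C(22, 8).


Each vertex corresponds to some choice of n active constraints out of m, so the number of vertices is at most C(m, n) = m! / (n!(m-n)!).
m = 22, n = 8
Numerator: 22 * 21 * 20 * 19 * 18 * 17 * 16 * 15
Denominator: 8! = 40320
C(22, 8) = 319770


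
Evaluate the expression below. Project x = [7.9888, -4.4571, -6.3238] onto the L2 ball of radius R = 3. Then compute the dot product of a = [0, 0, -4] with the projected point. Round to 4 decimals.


Step 1: Compute ||x|| (intermediates to 6 decimals).
||x|| = sqrt(7.9888^2 + (-4.4571)^2 + (-6.3238)^2) = 11.121021
Step 2: Project.
Since ||x|| > R, scale = R/||x|| = 3/11.121021 = 0.269759, proj(x) = scale * x
proj(x) = [2.155051, -1.202343, -1.705902]
Step 3: Dot product.
a^T * proj(x) = 0*2.155051 + 0*(-1.202343) - 4*(-1.705902) = 6.8236


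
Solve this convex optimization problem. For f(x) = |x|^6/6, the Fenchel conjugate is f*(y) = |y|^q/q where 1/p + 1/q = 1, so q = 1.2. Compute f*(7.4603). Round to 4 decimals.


The conjugate exponent q satisfies 1/p + 1/q = 1.
p = 6, so q = 6/(6 - 1) = 1.2
|y|^q = 7.4603^1.2 = 11.1508
f*(7.4603) = 11.1508 / 1.2 = 9.2924


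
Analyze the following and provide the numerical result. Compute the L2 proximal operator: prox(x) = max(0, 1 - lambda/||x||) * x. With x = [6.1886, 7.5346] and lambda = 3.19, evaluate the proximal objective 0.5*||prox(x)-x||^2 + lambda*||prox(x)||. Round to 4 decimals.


Step 1: Compute ||x||.
||x|| = 9.7503
Step 2: Compute scaling factor.
scale = max(0, 1 - 3.19/9.7503) = 0.6728
Step 3: prox(x) = [4.1639, 5.0695]
||prox(x)|| = 6.5603
Step 4: Proximal objective.
0.5*||prox-x||^2 = 5.0881
lambda*||prox|| = 20.9274
Total = 26.0155
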